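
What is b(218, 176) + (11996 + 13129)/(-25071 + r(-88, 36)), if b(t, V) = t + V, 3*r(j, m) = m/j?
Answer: 14450924/36771 ≈ 393.00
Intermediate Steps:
r(j, m) = m/(3*j) (r(j, m) = (m/j)/3 = m/(3*j))
b(t, V) = V + t
b(218, 176) + (11996 + 13129)/(-25071 + r(-88, 36)) = (176 + 218) + (11996 + 13129)/(-25071 + (⅓)*36/(-88)) = 394 + 25125/(-25071 + (⅓)*36*(-1/88)) = 394 + 25125/(-25071 - 3/22) = 394 + 25125/(-551565/22) = 394 + 25125*(-22/551565) = 394 - 36850/36771 = 14450924/36771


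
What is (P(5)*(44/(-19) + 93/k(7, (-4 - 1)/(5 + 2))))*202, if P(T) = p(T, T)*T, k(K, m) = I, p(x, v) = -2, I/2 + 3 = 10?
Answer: -1162510/133 ≈ -8740.7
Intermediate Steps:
I = 14 (I = -6 + 2*10 = -6 + 20 = 14)
k(K, m) = 14
P(T) = -2*T
(P(5)*(44/(-19) + 93/k(7, (-4 - 1)/(5 + 2))))*202 = ((-2*5)*(44/(-19) + 93/14))*202 = -10*(44*(-1/19) + 93*(1/14))*202 = -10*(-44/19 + 93/14)*202 = -10*1151/266*202 = -5755/133*202 = -1162510/133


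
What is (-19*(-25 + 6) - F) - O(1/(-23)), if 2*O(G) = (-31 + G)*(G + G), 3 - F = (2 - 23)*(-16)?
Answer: 366412/529 ≈ 692.65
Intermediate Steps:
F = -333 (F = 3 - (2 - 23)*(-16) = 3 - (-21)*(-16) = 3 - 1*336 = 3 - 336 = -333)
O(G) = G*(-31 + G) (O(G) = ((-31 + G)*(G + G))/2 = ((-31 + G)*(2*G))/2 = (2*G*(-31 + G))/2 = G*(-31 + G))
(-19*(-25 + 6) - F) - O(1/(-23)) = (-19*(-25 + 6) - 1*(-333)) - (-31 + 1/(-23))/(-23) = (-19*(-19) + 333) - (-1)*(-31 - 1/23)/23 = (361 + 333) - (-1)*(-714)/(23*23) = 694 - 1*714/529 = 694 - 714/529 = 366412/529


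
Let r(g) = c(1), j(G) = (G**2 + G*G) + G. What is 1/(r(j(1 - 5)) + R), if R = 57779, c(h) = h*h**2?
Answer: 1/57780 ≈ 1.7307e-5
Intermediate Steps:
c(h) = h**3
j(G) = G + 2*G**2 (j(G) = (G**2 + G**2) + G = 2*G**2 + G = G + 2*G**2)
r(g) = 1 (r(g) = 1**3 = 1)
1/(r(j(1 - 5)) + R) = 1/(1 + 57779) = 1/57780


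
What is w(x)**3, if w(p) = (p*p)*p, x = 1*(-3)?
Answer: -19683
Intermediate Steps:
x = -3
w(p) = p**3 (w(p) = p**2*p = p**3)
w(x)**3 = ((-3)**3)**3 = (-27)**3 = -19683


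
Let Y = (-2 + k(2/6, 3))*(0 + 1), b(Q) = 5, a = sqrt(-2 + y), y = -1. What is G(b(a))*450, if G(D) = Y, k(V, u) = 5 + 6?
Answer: 4050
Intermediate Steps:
a = I*sqrt(3) (a = sqrt(-2 - 1) = sqrt(-3) = I*sqrt(3) ≈ 1.732*I)
k(V, u) = 11
Y = 9 (Y = (-2 + 11)*(0 + 1) = 9*1 = 9)
G(D) = 9
G(b(a))*450 = 9*450 = 4050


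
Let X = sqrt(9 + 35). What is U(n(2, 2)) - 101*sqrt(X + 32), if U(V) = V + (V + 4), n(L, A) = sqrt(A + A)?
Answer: 8 - 101*sqrt(32 + 2*sqrt(11)) ≈ -619.77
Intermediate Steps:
n(L, A) = sqrt(2)*sqrt(A) (n(L, A) = sqrt(2*A) = sqrt(2)*sqrt(A))
U(V) = 4 + 2*V (U(V) = V + (4 + V) = 4 + 2*V)
X = 2*sqrt(11) (X = sqrt(44) = 2*sqrt(11) ≈ 6.6332)
U(n(2, 2)) - 101*sqrt(X + 32) = (4 + 2*(sqrt(2)*sqrt(2))) - 101*sqrt(2*sqrt(11) + 32) = (4 + 2*2) - 101*sqrt(32 + 2*sqrt(11)) = (4 + 4) - 101*sqrt(32 + 2*sqrt(11)) = 8 - 101*sqrt(32 + 2*sqrt(11))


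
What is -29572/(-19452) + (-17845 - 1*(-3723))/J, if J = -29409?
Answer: 31788447/15890663 ≈ 2.0004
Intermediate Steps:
-29572/(-19452) + (-17845 - 1*(-3723))/J = -29572/(-19452) + (-17845 - 1*(-3723))/(-29409) = -29572*(-1/19452) + (-17845 + 3723)*(-1/29409) = 7393/4863 - 14122*(-1/29409) = 7393/4863 + 14122/29409 = 31788447/15890663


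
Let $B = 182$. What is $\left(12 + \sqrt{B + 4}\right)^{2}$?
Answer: $\left(12 + \sqrt{186}\right)^{2} \approx 657.32$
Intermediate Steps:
$\left(12 + \sqrt{B + 4}\right)^{2} = \left(12 + \sqrt{182 + 4}\right)^{2} = \left(12 + \sqrt{186}\right)^{2}$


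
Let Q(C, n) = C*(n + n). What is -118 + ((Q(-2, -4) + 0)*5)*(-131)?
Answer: -10598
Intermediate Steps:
Q(C, n) = 2*C*n (Q(C, n) = C*(2*n) = 2*C*n)
-118 + ((Q(-2, -4) + 0)*5)*(-131) = -118 + ((2*(-2)*(-4) + 0)*5)*(-131) = -118 + ((16 + 0)*5)*(-131) = -118 + (16*5)*(-131) = -118 + 80*(-131) = -118 - 10480 = -10598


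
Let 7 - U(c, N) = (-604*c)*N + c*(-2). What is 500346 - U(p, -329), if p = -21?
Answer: -3672655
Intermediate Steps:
U(c, N) = 7 + 2*c + 604*N*c (U(c, N) = 7 - ((-604*c)*N + c*(-2)) = 7 - (-604*N*c - 2*c) = 7 - (-2*c - 604*N*c) = 7 + (2*c + 604*N*c) = 7 + 2*c + 604*N*c)
500346 - U(p, -329) = 500346 - (7 + 2*(-21) + 604*(-329)*(-21)) = 500346 - (7 - 42 + 4173036) = 500346 - 1*4173001 = 500346 - 4173001 = -3672655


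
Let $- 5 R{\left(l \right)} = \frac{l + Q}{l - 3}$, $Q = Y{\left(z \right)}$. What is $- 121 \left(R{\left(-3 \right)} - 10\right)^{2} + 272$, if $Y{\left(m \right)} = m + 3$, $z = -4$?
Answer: $- \frac{2734384}{225} \approx -12153.0$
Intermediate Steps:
$Y{\left(m \right)} = 3 + m$
$Q = -1$ ($Q = 3 - 4 = -1$)
$R{\left(l \right)} = - \frac{-1 + l}{5 \left(-3 + l\right)}$ ($R{\left(l \right)} = - \frac{\left(l - 1\right) \frac{1}{l - 3}}{5} = - \frac{\left(-1 + l\right) \frac{1}{-3 + l}}{5} = - \frac{\frac{1}{-3 + l} \left(-1 + l\right)}{5} = - \frac{-1 + l}{5 \left(-3 + l\right)}$)
$- 121 \left(R{\left(-3 \right)} - 10\right)^{2} + 272 = - 121 \left(\frac{1 - -3}{5 \left(-3 - 3\right)} - 10\right)^{2} + 272 = - 121 \left(\frac{1 + 3}{5 \left(-6\right)} - 10\right)^{2} + 272 = - 121 \left(\frac{1}{5} \left(- \frac{1}{6}\right) 4 - 10\right)^{2} + 272 = - 121 \left(- \frac{2}{15} - 10\right)^{2} + 272 = - 121 \left(- \frac{152}{15}\right)^{2} + 272 = \left(-121\right) \frac{23104}{225} + 272 = - \frac{2795584}{225} + 272 = - \frac{2734384}{225}$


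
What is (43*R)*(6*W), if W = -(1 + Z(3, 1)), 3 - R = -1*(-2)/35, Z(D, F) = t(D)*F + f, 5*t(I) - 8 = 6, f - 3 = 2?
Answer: -1169256/175 ≈ -6681.5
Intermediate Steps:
f = 5 (f = 3 + 2 = 5)
t(I) = 14/5 (t(I) = 8/5 + (1/5)*6 = 8/5 + 6/5 = 14/5)
Z(D, F) = 5 + 14*F/5 (Z(D, F) = 14*F/5 + 5 = 5 + 14*F/5)
R = 103/35 (R = 3 - (-1*(-2))/35 = 3 - 2/35 = 103/35 ≈ 2.9429)
W = -44/5 (W = -(1 + (5 + (14/5)*1)) = -(1 + (5 + 14/5)) = -(1 + 39/5) = -1*44/5 = -44/5 ≈ -8.8000)
(43*R)*(6*W) = (43*(103/35))*(6*(-44/5)) = (4429/35)*(-264/5) = -1169256/175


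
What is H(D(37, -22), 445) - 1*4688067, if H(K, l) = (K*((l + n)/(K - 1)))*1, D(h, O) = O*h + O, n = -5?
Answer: -3923544239/837 ≈ -4.6876e+6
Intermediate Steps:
D(h, O) = O + O*h
H(K, l) = K*(-5 + l)/(-1 + K) (H(K, l) = (K*((l - 5)/(K - 1)))*1 = (K*((-5 + l)/(-1 + K)))*1 = (K*(-5 + l)/(-1 + K))*1 = K*(-5 + l)/(-1 + K))
H(D(37, -22), 445) - 1*4688067 = (-22*(1 + 37))*(-5 + 445)/(-1 - 22*(1 + 37)) - 1*4688067 = -22*38*440/(-1 - 22*38) - 4688067 = -836*440/(-1 - 836) - 4688067 = -836*440/(-837) - 4688067 = -836*(-1/837)*440 - 4688067 = 367840/837 - 4688067 = -3923544239/837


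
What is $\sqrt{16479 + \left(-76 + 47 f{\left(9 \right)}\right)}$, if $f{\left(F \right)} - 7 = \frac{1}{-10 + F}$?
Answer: $\sqrt{16685} \approx 129.17$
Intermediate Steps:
$f{\left(F \right)} = 7 + \frac{1}{-10 + F}$
$\sqrt{16479 + \left(-76 + 47 f{\left(9 \right)}\right)} = \sqrt{16479 - \left(76 - 47 \frac{-69 + 7 \cdot 9}{-10 + 9}\right)} = \sqrt{16479 - \left(76 - 47 \frac{-69 + 63}{-1}\right)} = \sqrt{16479 - \left(76 - 47 \left(\left(-1\right) \left(-6\right)\right)\right)} = \sqrt{16479 + \left(-76 + 47 \cdot 6\right)} = \sqrt{16479 + \left(-76 + 282\right)} = \sqrt{16479 + 206} = \sqrt{16685}$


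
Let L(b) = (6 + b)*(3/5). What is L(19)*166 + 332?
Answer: 2822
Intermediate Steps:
L(b) = 18/5 + 3*b/5 (L(b) = (6 + b)*(3*(⅕)) = (6 + b)*(⅗) = 18/5 + 3*b/5)
L(19)*166 + 332 = (18/5 + (⅗)*19)*166 + 332 = (18/5 + 57/5)*166 + 332 = 15*166 + 332 = 2490 + 332 = 2822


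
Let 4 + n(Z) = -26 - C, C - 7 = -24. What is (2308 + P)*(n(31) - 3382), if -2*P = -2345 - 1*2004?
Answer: -30436175/2 ≈ -1.5218e+7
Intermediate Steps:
C = -17 (C = 7 - 24 = -17)
P = 4349/2 (P = -(-2345 - 1*2004)/2 = -(-2345 - 2004)/2 = -½*(-4349) = 4349/2 ≈ 2174.5)
n(Z) = -13 (n(Z) = -4 + (-26 - 1*(-17)) = -4 + (-26 + 17) = -4 - 9 = -13)
(2308 + P)*(n(31) - 3382) = (2308 + 4349/2)*(-13 - 3382) = (8965/2)*(-3395) = -30436175/2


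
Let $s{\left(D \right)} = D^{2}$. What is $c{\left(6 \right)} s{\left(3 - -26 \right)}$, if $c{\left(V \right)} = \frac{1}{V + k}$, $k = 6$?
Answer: $\frac{841}{12} \approx 70.083$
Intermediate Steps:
$c{\left(V \right)} = \frac{1}{6 + V}$ ($c{\left(V \right)} = \frac{1}{V + 6} = \frac{1}{6 + V}$)
$c{\left(6 \right)} s{\left(3 - -26 \right)} = \frac{\left(3 - -26\right)^{2}}{6 + 6} = \frac{\left(3 + 26\right)^{2}}{12} = \frac{29^{2}}{12} = \frac{1}{12} \cdot 841 = \frac{841}{12}$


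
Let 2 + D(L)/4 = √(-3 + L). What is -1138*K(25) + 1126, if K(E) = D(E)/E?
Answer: 37254/25 - 4552*√22/25 ≈ 636.13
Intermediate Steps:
D(L) = -8 + 4*√(-3 + L)
K(E) = (-8 + 4*√(-3 + E))/E
-1138*K(25) + 1126 = -4552*(-2 + √(-3 + 25))/25 + 1126 = -4552*(-2 + √22)/25 + 1126 = -1138*(-8/25 + 4*√22/25) + 1126 = (9104/25 - 4552*√22/25) + 1126 = 37254/25 - 4552*√22/25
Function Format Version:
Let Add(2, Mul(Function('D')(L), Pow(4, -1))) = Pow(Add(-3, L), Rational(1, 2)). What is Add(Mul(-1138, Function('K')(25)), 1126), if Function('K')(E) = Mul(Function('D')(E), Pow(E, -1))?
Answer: Add(Rational(37254, 25), Mul(Rational(-4552, 25), Pow(22, Rational(1, 2)))) ≈ 636.13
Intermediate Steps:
Function('D')(L) = Add(-8, Mul(4, Pow(Add(-3, L), Rational(1, 2))))
Function('K')(E) = Mul(Pow(E, -1), Add(-8, Mul(4, Pow(Add(-3, E), Rational(1, 2))))) (Function('K')(E) = Mul(Add(-8, Mul(4, Pow(Add(-3, E), Rational(1, 2)))), Pow(E, -1)) = Mul(Pow(E, -1), Add(-8, Mul(4, Pow(Add(-3, E), Rational(1, 2))))))
Add(Mul(-1138, Function('K')(25)), 1126) = Add(Mul(-1138, Mul(4, Pow(25, -1), Add(-2, Pow(Add(-3, 25), Rational(1, 2))))), 1126) = Add(Mul(-1138, Mul(4, Rational(1, 25), Add(-2, Pow(22, Rational(1, 2))))), 1126) = Add(Mul(-1138, Add(Rational(-8, 25), Mul(Rational(4, 25), Pow(22, Rational(1, 2))))), 1126) = Add(Add(Rational(9104, 25), Mul(Rational(-4552, 25), Pow(22, Rational(1, 2)))), 1126) = Add(Rational(37254, 25), Mul(Rational(-4552, 25), Pow(22, Rational(1, 2))))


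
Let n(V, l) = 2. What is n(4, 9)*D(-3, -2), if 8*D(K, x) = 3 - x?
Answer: 5/4 ≈ 1.2500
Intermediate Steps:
D(K, x) = 3/8 - x/8 (D(K, x) = (3 - x)/8 = 3/8 - x/8)
n(4, 9)*D(-3, -2) = 2*(3/8 - 1/8*(-2)) = 2*(3/8 + 1/4) = 2*(5/8) = 5/4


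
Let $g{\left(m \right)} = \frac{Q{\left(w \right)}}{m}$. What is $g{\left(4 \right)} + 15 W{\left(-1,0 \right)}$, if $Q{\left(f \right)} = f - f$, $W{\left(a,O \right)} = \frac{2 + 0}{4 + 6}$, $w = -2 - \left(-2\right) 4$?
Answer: $3$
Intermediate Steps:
$w = 6$ ($w = -2 - -8 = -2 + 8 = 6$)
$W{\left(a,O \right)} = \frac{1}{5}$ ($W{\left(a,O \right)} = \frac{2}{10} = 2 \cdot \frac{1}{10} = \frac{1}{5}$)
$Q{\left(f \right)} = 0$
$g{\left(m \right)} = 0$ ($g{\left(m \right)} = \frac{0}{m} = 0$)
$g{\left(4 \right)} + 15 W{\left(-1,0 \right)} = 0 + 15 \cdot \frac{1}{5} = 0 + 3 = 3$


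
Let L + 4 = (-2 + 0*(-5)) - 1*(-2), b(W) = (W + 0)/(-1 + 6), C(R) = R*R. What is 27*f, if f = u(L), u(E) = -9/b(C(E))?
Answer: -1215/16 ≈ -75.938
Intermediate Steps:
C(R) = R²
b(W) = W/5
L = -4 (L = -4 + ((-2 + 0*(-5)) - 1*(-2)) = -4 + ((-2 + 0) + 2) = -4 + (-2 + 2) = -4 + 0 = -4)
u(E) = -45/E² (u(E) = -9*5/E² = -45/E²)
f = -45/16 (f = -45/(-4)² = -45*1/16 = -45/16 ≈ -2.8125)
27*f = 27*(-45/16) = -1215/16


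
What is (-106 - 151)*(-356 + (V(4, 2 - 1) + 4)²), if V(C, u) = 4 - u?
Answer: 78899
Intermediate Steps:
(-106 - 151)*(-356 + (V(4, 2 - 1) + 4)²) = (-106 - 151)*(-356 + ((4 - (2 - 1)) + 4)²) = -257*(-356 + ((4 - 1*1) + 4)²) = -257*(-356 + ((4 - 1) + 4)²) = -257*(-356 + (3 + 4)²) = -257*(-356 + 7²) = -257*(-356 + 49) = -257*(-307) = 78899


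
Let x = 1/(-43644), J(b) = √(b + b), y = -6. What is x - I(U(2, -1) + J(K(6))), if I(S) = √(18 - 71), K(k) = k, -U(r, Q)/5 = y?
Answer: -1/43644 - I*√53 ≈ -2.2913e-5 - 7.2801*I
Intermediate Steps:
U(r, Q) = 30 (U(r, Q) = -5*(-6) = 30)
J(b) = √2*√b (J(b) = √(2*b) = √2*√b)
x = -1/43644 ≈ -2.2913e-5
I(S) = I*√53 (I(S) = √(-53) = I*√53)
x - I(U(2, -1) + J(K(6))) = -1/43644 - I*√53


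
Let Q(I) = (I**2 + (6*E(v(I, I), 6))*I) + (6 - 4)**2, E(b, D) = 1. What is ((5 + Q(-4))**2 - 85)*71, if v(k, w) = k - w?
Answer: -5964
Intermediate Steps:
Q(I) = 4 + I**2 + 6*I (Q(I) = (I**2 + (6*1)*I) + (6 - 4)**2 = (I**2 + 6*I) + 2**2 = (I**2 + 6*I) + 4 = 4 + I**2 + 6*I)
((5 + Q(-4))**2 - 85)*71 = ((5 + (4 + (-4)**2 + 6*(-4)))**2 - 85)*71 = ((5 + (4 + 16 - 24))**2 - 85)*71 = ((5 - 4)**2 - 85)*71 = (1**2 - 85)*71 = (1 - 85)*71 = -84*71 = -5964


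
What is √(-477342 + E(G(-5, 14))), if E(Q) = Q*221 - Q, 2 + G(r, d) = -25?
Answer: 3*I*√53698 ≈ 695.18*I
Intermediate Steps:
G(r, d) = -27 (G(r, d) = -2 - 25 = -27)
E(Q) = 220*Q (E(Q) = 221*Q - Q = 220*Q)
√(-477342 + E(G(-5, 14))) = √(-477342 + 220*(-27)) = √(-477342 - 5940) = √(-483282) = 3*I*√53698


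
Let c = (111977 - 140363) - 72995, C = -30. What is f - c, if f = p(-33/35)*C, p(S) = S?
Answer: 709865/7 ≈ 1.0141e+5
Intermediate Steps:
f = 198/7 (f = -33/35*(-30) = 198/7 ≈ 28.286)
c = -101381 (c = -28386 - 72995 = -101381)
f - c = 198/7 - 1*(-101381) = 198/7 + 101381 = 709865/7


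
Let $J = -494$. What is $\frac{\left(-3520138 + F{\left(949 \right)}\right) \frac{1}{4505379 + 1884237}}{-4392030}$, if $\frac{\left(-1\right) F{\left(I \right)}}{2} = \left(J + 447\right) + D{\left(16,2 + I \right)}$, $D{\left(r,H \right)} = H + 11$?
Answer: $\frac{220123}{1753961572530} \approx 1.255 \cdot 10^{-7}$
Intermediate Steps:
$D{\left(r,H \right)} = 11 + H$
$F{\left(I \right)} = 68 - 2 I$ ($F{\left(I \right)} = - 2 \left(\left(-494 + 447\right) + \left(11 + \left(2 + I\right)\right)\right) = - 2 \left(-47 + \left(13 + I\right)\right) = - 2 \left(-34 + I\right) = 68 - 2 I$)
$\frac{\left(-3520138 + F{\left(949 \right)}\right) \frac{1}{4505379 + 1884237}}{-4392030} = \frac{\left(-3520138 + \left(68 - 1898\right)\right) \frac{1}{4505379 + 1884237}}{-4392030} = \frac{-3520138 + \left(68 - 1898\right)}{6389616} \left(- \frac{1}{4392030}\right) = \left(-3520138 - 1830\right) \frac{1}{6389616} \left(- \frac{1}{4392030}\right) = \left(-3521968\right) \frac{1}{6389616} \left(- \frac{1}{4392030}\right) = \left(- \frac{220123}{399351}\right) \left(- \frac{1}{4392030}\right) = \frac{220123}{1753961572530}$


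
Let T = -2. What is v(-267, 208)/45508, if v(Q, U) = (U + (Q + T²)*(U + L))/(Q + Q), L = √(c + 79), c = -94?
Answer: 6812/3037659 + 263*I*√15/24301272 ≈ 0.0022425 + 4.1915e-5*I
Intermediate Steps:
L = I*√15 (L = √(-94 + 79) = √(-15) = I*√15 ≈ 3.873*I)
v(Q, U) = (U + (4 + Q)*(U + I*√15))/(2*Q) (v(Q, U) = (U + (Q + (-2)²)*(U + I*√15))/(Q + Q) = (U + (Q + 4)*(U + I*√15))/((2*Q)) = (U + (4 + Q)*(U + I*√15))*(1/(2*Q)) = (U + (4 + Q)*(U + I*√15))/(2*Q))
v(-267, 208)/45508 = ((½)*(5*208 - 267*(208 + I*√15) + 4*I*√15)/(-267))/45508 = ((½)*(-1/267)*(1040 + (-55536 - 267*I*√15) + 4*I*√15))*(1/45508) = ((½)*(-1/267)*(-54496 - 263*I*√15))*(1/45508) = (27248/267 + 263*I*√15/534)*(1/45508) = 6812/3037659 + 263*I*√15/24301272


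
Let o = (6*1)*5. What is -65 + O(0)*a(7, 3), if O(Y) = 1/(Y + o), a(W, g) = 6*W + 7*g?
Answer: -629/10 ≈ -62.900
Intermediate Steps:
o = 30 (o = 6*5 = 30)
O(Y) = 1/(30 + Y) (O(Y) = 1/(Y + 30) = 1/(30 + Y))
-65 + O(0)*a(7, 3) = -65 + (6*7 + 7*3)/(30 + 0) = -65 + (42 + 21)/30 = -65 + (1/30)*63 = -65 + 21/10 = -629/10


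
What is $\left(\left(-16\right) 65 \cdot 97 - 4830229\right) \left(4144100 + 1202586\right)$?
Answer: $-26365091454774$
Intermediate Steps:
$\left(\left(-16\right) 65 \cdot 97 - 4830229\right) \left(4144100 + 1202586\right) = \left(\left(-1040\right) 97 - 4830229\right) 5346686 = \left(-100880 - 4830229\right) 5346686 = \left(-4931109\right) 5346686 = -26365091454774$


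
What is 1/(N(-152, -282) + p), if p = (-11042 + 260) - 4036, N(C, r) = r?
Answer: -1/15100 ≈ -6.6225e-5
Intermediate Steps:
p = -14818 (p = -10782 - 4036 = -14818)
1/(N(-152, -282) + p) = 1/(-282 - 14818) = 1/(-15100) = -1/15100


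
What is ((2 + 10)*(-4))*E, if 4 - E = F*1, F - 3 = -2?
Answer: -144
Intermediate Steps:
F = 1 (F = 3 - 2 = 1)
E = 3 (E = 4 - 1 = 3)
((2 + 10)*(-4))*E = ((2 + 10)*(-4))*3 = (12*(-4))*3 = -48*3 = -144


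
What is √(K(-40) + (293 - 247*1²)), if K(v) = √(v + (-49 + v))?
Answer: √(46 + I*√129) ≈ 6.8331 + 0.83109*I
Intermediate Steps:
K(v) = √(-49 + 2*v)
√(K(-40) + (293 - 247*1²)) = √(√(-49 + 2*(-40)) + (293 - 247*1²)) = √(√(-49 - 80) + (293 - 247*1)) = √(√(-129) + (293 - 247)) = √(I*√129 + 46) = √(46 + I*√129)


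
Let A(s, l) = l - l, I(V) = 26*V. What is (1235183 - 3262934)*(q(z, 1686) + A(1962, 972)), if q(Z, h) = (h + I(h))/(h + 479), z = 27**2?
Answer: -92307281022/2165 ≈ -4.2636e+7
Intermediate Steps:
z = 729
q(Z, h) = 27*h/(479 + h) (q(Z, h) = (h + 26*h)/(h + 479) = (27*h)/(479 + h) = 27*h/(479 + h))
A(s, l) = 0
(1235183 - 3262934)*(q(z, 1686) + A(1962, 972)) = (1235183 - 3262934)*(27*1686/(479 + 1686) + 0) = -2027751*(27*1686/2165 + 0) = -2027751*(27*1686*(1/2165) + 0) = -2027751*(45522/2165 + 0) = -2027751*45522/2165 = -92307281022/2165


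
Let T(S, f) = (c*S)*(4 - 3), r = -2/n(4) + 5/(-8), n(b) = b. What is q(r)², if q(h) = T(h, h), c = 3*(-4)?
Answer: 729/4 ≈ 182.25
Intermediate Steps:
c = -12
r = -9/8 (r = -2/4 + 5/(-8) = -2*¼ + 5*(-⅛) = -½ - 5/8 = -9/8 ≈ -1.1250)
T(S, f) = -12*S (T(S, f) = (-12*S)*(4 - 3) = -12*S*1 = -12*S)
q(h) = -12*h
q(r)² = (-12*(-9/8))² = (27/2)² = 729/4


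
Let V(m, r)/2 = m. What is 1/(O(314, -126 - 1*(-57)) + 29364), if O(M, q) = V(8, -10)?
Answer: 1/29380 ≈ 3.4037e-5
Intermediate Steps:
V(m, r) = 2*m
O(M, q) = 16 (O(M, q) = 2*8 = 16)
1/(O(314, -126 - 1*(-57)) + 29364) = 1/(16 + 29364) = 1/29380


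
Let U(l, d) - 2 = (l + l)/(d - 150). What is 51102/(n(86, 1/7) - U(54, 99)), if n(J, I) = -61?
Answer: -96526/115 ≈ -839.36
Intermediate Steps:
U(l, d) = 2 + 2*l/(-150 + d) (U(l, d) = 2 + (l + l)/(d - 150) = 2 + (2*l)/(-150 + d) = 2 + 2*l/(-150 + d))
51102/(n(86, 1/7) - U(54, 99)) = 51102/(-61 - 2*(-150 + 99 + 54)/(-150 + 99)) = 51102/(-61 - 2*3/(-51)) = 51102/(-61 - 2*(-1)*3/51) = 51102/(-61 - 1*(-2/17)) = 51102/(-61 + 2/17) = 51102/(-1035/17) = 51102*(-17/1035) = -96526/115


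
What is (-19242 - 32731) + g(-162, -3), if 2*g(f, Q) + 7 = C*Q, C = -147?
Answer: -51756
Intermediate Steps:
g(f, Q) = -7/2 - 147*Q/2 (g(f, Q) = -7/2 + (-147*Q)/2 = -7/2 - 147*Q/2)
(-19242 - 32731) + g(-162, -3) = (-19242 - 32731) + (-7/2 - 147/2*(-3)) = -51973 + (-7/2 + 441/2) = -51973 + 217 = -51756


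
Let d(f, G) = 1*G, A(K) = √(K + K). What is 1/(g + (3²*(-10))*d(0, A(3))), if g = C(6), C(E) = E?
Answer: -1/8094 - 5*√6/2698 ≈ -0.0046630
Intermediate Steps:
A(K) = √2*√K (A(K) = √(2*K) = √2*√K)
g = 6
d(f, G) = G
1/(g + (3²*(-10))*d(0, A(3))) = 1/(6 + (3²*(-10))*(√2*√3)) = 1/(6 + (9*(-10))*√6) = 1/(6 - 90*√6)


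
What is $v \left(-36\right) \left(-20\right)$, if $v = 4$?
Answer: $2880$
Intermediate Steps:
$v \left(-36\right) \left(-20\right) = 4 \left(-36\right) \left(-20\right) = \left(-144\right) \left(-20\right) = 2880$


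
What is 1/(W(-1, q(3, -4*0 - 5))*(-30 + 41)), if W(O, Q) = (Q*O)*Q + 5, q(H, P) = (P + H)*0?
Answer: 1/55 ≈ 0.018182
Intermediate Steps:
q(H, P) = 0 (q(H, P) = (H + P)*0 = 0)
W(O, Q) = 5 + O*Q² (W(O, Q) = (O*Q)*Q + 5 = O*Q² + 5 = 5 + O*Q²)
1/(W(-1, q(3, -4*0 - 5))*(-30 + 41)) = 1/((5 - 1*0²)*(-30 + 41)) = 1/((5 - 1*0)*11) = 1/((5 + 0)*11) = 1/(5*11) = 1/55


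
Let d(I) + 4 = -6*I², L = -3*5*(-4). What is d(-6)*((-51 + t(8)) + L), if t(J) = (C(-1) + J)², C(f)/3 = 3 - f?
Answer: -89980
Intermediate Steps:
C(f) = 9 - 3*f (C(f) = 3*(3 - f) = 9 - 3*f)
L = 60 (L = -15*(-4) = 60)
d(I) = -4 - 6*I²
t(J) = (12 + J)² (t(J) = ((9 - 3*(-1)) + J)² = ((9 + 3) + J)² = (12 + J)²)
d(-6)*((-51 + t(8)) + L) = (-4 - 6*(-6)²)*((-51 + (12 + 8)²) + 60) = (-4 - 6*36)*((-51 + 20²) + 60) = (-4 - 216)*((-51 + 400) + 60) = -220*(349 + 60) = -220*409 = -89980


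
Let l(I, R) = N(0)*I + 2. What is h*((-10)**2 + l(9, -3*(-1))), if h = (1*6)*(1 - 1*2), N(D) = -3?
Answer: -450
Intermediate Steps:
l(I, R) = 2 - 3*I (l(I, R) = -3*I + 2 = 2 - 3*I)
h = -6 (h = 6*(1 - 2) = 6*(-1) = -6)
h*((-10)**2 + l(9, -3*(-1))) = -6*((-10)**2 + (2 - 3*9)) = -6*(100 + (2 - 27)) = -6*(100 - 25) = -6*75 = -450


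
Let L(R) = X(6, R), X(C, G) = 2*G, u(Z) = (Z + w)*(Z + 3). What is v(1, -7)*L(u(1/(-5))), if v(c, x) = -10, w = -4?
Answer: 1176/5 ≈ 235.20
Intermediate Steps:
u(Z) = (-4 + Z)*(3 + Z) (u(Z) = (Z - 4)*(Z + 3) = (-4 + Z)*(3 + Z))
L(R) = 2*R
v(1, -7)*L(u(1/(-5))) = -20*(-12 + (1/(-5))**2 - 1/(-5)) = -20*(-12 + (-1/5)**2 - 1*(-1/5)) = -20*(-12 + 1/25 + 1/5) = -20*(-294)/25 = -10*(-588/25) = 1176/5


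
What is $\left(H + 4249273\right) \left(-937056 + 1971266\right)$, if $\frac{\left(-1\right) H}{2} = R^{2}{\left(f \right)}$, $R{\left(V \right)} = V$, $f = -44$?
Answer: $4390636168210$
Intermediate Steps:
$H = -3872$ ($H = - 2 \left(-44\right)^{2} = \left(-2\right) 1936 = -3872$)
$\left(H + 4249273\right) \left(-937056 + 1971266\right) = \left(-3872 + 4249273\right) \left(-937056 + 1971266\right) = 4245401 \cdot 1034210 = 4390636168210$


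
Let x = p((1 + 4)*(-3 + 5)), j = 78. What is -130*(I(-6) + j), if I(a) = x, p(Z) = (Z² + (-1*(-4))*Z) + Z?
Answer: -29640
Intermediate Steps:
p(Z) = Z² + 5*Z (p(Z) = (Z² + 4*Z) + Z = Z² + 5*Z)
x = 150 (x = ((1 + 4)*(-3 + 5))*(5 + (1 + 4)*(-3 + 5)) = (5*2)*(5 + 5*2) = 10*(5 + 10) = 10*15 = 150)
I(a) = 150
-130*(I(-6) + j) = -130*(150 + 78) = -130*228 = -29640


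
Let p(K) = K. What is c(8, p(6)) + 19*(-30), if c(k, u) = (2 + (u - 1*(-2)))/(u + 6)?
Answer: -3415/6 ≈ -569.17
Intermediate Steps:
c(k, u) = (4 + u)/(6 + u) (c(k, u) = (2 + (u + 2))/(6 + u) = (2 + (2 + u))/(6 + u) = (4 + u)/(6 + u))
c(8, p(6)) + 19*(-30) = (4 + 6)/(6 + 6) + 19*(-30) = 10/12 - 570 = (1/12)*10 - 570 = ⅚ - 570 = -3415/6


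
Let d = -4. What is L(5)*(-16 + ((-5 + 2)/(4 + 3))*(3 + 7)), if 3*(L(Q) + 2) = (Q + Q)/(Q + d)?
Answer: -568/21 ≈ -27.048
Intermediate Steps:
L(Q) = -2 + 2*Q/(3*(-4 + Q)) (L(Q) = -2 + ((Q + Q)/(Q - 4))/3 = -2 + ((2*Q)/(-4 + Q))/3 = -2 + (2*Q/(-4 + Q))/3 = -2 + 2*Q/(3*(-4 + Q)))
L(5)*(-16 + ((-5 + 2)/(4 + 3))*(3 + 7)) = (4*(6 - 1*5)/(3*(-4 + 5)))*(-16 + ((-5 + 2)/(4 + 3))*(3 + 7)) = ((4/3)*(6 - 5)/1)*(-16 - 3/7*10) = ((4/3)*1*1)*(-16 - 3*⅐*10) = 4*(-16 - 3/7*10)/3 = 4*(-16 - 30/7)/3 = (4/3)*(-142/7) = -568/21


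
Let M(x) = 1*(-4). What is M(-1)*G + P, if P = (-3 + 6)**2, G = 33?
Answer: -123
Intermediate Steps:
P = 9 (P = 3**2 = 9)
M(x) = -4
M(-1)*G + P = -4*33 + 9 = -132 + 9 = -123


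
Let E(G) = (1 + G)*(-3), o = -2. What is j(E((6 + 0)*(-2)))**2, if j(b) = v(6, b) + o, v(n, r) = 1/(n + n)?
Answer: 529/144 ≈ 3.6736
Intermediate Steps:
v(n, r) = 1/(2*n)
E(G) = -3 - 3*G
j(b) = -23/12 (j(b) = (1/2)/6 - 2 = (1/2)*(1/6) - 2 = 1/12 - 2 = -23/12)
j(E((6 + 0)*(-2)))**2 = (-23/12)**2 = 529/144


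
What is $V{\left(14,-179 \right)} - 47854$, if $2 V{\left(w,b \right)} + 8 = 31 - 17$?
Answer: $-47851$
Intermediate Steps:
$V{\left(w,b \right)} = 3$ ($V{\left(w,b \right)} = -4 + \frac{31 - 17}{2} = -4 + \frac{1}{2} \cdot 14 = -4 + 7 = 3$)
$V{\left(14,-179 \right)} - 47854 = 3 - 47854 = -47851$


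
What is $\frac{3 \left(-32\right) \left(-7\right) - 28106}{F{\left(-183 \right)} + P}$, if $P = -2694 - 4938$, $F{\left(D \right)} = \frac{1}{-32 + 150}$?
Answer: $\frac{3237212}{900575} \approx 3.5946$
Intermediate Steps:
$F{\left(D \right)} = \frac{1}{118}$
$P = -7632$ ($P = -2694 - 4938 = -7632$)
$\frac{3 \left(-32\right) \left(-7\right) - 28106}{F{\left(-183 \right)} + P} = \frac{3 \left(-32\right) \left(-7\right) - 28106}{\frac{1}{118} - 7632} = \frac{\left(-96\right) \left(-7\right) - 28106}{- \frac{900575}{118}} = \left(672 - 28106\right) \left(- \frac{118}{900575}\right) = \left(-27434\right) \left(- \frac{118}{900575}\right) = \frac{3237212}{900575}$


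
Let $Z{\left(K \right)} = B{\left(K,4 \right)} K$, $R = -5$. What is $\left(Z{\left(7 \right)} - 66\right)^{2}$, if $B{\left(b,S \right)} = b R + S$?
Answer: $80089$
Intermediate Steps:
$B{\left(b,S \right)} = S - 5 b$ ($B{\left(b,S \right)} = b \left(-5\right) + S = - 5 b + S = S - 5 b$)
$Z{\left(K \right)} = K \left(4 - 5 K\right)$ ($Z{\left(K \right)} = \left(4 - 5 K\right) K = K \left(4 - 5 K\right)$)
$\left(Z{\left(7 \right)} - 66\right)^{2} = \left(7 \left(4 - 35\right) - 66\right)^{2} = \left(7 \left(-31\right) - 66\right)^{2} = \left(-217 - 66\right)^{2} = \left(-283\right)^{2} = 80089$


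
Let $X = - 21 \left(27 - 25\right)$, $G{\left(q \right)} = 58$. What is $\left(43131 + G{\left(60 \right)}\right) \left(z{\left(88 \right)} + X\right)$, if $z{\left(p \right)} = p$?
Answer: $1986694$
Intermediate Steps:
$X = -42$ ($X = \left(-21\right) 2 = -42$)
$\left(43131 + G{\left(60 \right)}\right) \left(z{\left(88 \right)} + X\right) = \left(43131 + 58\right) \left(88 - 42\right) = 43189 \cdot 46 = 1986694$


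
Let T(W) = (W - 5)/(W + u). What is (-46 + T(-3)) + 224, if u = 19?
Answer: 355/2 ≈ 177.50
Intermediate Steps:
T(W) = (-5 + W)/(19 + W) (T(W) = (W - 5)/(W + 19) = (-5 + W)/(19 + W))
(-46 + T(-3)) + 224 = (-46 + (-5 - 3)/(19 - 3)) + 224 = (-46 - 8/16) + 224 = (-46 + (1/16)*(-8)) + 224 = (-46 - 1/2) + 224 = -93/2 + 224 = 355/2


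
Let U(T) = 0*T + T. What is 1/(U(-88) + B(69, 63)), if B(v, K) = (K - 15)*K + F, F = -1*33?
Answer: 1/2903 ≈ 0.00034447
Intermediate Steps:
F = -33
U(T) = T (U(T) = 0 + T = T)
B(v, K) = -33 + K*(-15 + K) (B(v, K) = (K - 15)*K - 33 = (-15 + K)*K - 33 = K*(-15 + K) - 33 = -33 + K*(-15 + K))
1/(U(-88) + B(69, 63)) = 1/(-88 + (-33 + 63² - 15*63)) = 1/(-88 + (-33 + 3969 - 945)) = 1/(-88 + 2991) = 1/2903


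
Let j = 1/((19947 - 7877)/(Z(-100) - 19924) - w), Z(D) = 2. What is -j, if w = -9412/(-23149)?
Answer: 32941027/33351021 ≈ 0.98771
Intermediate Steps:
w = 9412/23149 (w = -9412*(-1/23149) = 9412/23149 ≈ 0.40658)
j = -32941027/33351021 (j = 1/((19947 - 7877)/(2 - 19924) - 1*9412/23149) = 1/(12070/(-19922) - 9412/23149) = 1/(12070*(-1/19922) - 9412/23149) = 1/(-6035/9961 - 9412/23149) = 1/(-33351021/32941027) = -32941027/33351021 ≈ -0.98771)
-j = -1*(-32941027/33351021) = 32941027/33351021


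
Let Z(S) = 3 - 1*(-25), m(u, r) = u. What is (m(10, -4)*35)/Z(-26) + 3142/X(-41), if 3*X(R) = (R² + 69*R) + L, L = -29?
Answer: 10573/2354 ≈ 4.4915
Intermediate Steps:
Z(S) = 28 (Z(S) = 3 + 25 = 28)
X(R) = -29/3 + 23*R + R²/3 (X(R) = ((R² + 69*R) - 29)/3 = (-29 + R² + 69*R)/3 = -29/3 + 23*R + R²/3)
(m(10, -4)*35)/Z(-26) + 3142/X(-41) = (10*35)/28 + 3142/(-29/3 + 23*(-41) + (⅓)*(-41)²) = 350*(1/28) + 3142/(-29/3 - 943 + (⅓)*1681) = 25/2 + 3142/(-29/3 - 943 + 1681/3) = 25/2 + 3142/(-1177/3) = 25/2 + 3142*(-3/1177) = 25/2 - 9426/1177 = 10573/2354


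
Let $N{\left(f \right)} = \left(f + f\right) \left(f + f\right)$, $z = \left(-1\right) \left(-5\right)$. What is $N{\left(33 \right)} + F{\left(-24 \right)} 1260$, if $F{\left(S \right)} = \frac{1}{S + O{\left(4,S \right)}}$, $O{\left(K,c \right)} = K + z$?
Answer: $4272$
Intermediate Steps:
$z = 5$
$O{\left(K,c \right)} = 5 + K$ ($O{\left(K,c \right)} = K + 5 = 5 + K$)
$N{\left(f \right)} = 4 f^{2}$ ($N{\left(f \right)} = 2 f 2 f = 4 f^{2}$)
$F{\left(S \right)} = \frac{1}{9 + S}$ ($F{\left(S \right)} = \frac{1}{S + \left(5 + 4\right)} = \frac{1}{S + 9} = \frac{1}{9 + S}$)
$N{\left(33 \right)} + F{\left(-24 \right)} 1260 = 4 \cdot 33^{2} + \frac{1}{9 - 24} \cdot 1260 = 4 \cdot 1089 + \frac{1}{-15} \cdot 1260 = 4356 - 84 = 4272$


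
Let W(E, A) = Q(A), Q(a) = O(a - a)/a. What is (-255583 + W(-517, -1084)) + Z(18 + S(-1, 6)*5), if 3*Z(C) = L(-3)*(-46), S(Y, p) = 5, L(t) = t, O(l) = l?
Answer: -255537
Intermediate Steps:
Q(a) = 0 (Q(a) = (a - a)/a = 0/a = 0)
W(E, A) = 0
Z(C) = 46 (Z(C) = (-3*(-46))/3 = (1/3)*138 = 46)
(-255583 + W(-517, -1084)) + Z(18 + S(-1, 6)*5) = (-255583 + 0) + 46 = -255583 + 46 = -255537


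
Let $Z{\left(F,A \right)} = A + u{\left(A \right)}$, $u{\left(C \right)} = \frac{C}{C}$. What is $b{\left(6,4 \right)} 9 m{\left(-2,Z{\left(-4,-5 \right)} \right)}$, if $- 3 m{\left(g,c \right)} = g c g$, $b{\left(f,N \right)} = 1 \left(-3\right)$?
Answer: $-144$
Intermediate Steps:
$b{\left(f,N \right)} = -3$
$u{\left(C \right)} = 1$
$Z{\left(F,A \right)} = 1 + A$ ($Z{\left(F,A \right)} = A + 1 = 1 + A$)
$m{\left(g,c \right)} = - \frac{c g^{2}}{3}$ ($m{\left(g,c \right)} = - \frac{g c g}{3} = - \frac{c g g}{3} = - \frac{c g^{2}}{3}$)
$b{\left(6,4 \right)} 9 m{\left(-2,Z{\left(-4,-5 \right)} \right)} = - 3 \cdot 9 \left(- \frac{\left(1 - 5\right) \left(-2\right)^{2}}{3}\right) = - 3 \cdot 9 \left(\left(- \frac{1}{3}\right) \left(-4\right) 4\right) = - 3 \cdot 9 \cdot \frac{16}{3} = \left(-3\right) 48 = -144$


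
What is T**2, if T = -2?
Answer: 4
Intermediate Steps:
T**2 = (-2)**2 = 4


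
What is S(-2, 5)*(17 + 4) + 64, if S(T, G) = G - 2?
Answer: 127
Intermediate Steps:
S(T, G) = -2 + G
S(-2, 5)*(17 + 4) + 64 = (-2 + 5)*(17 + 4) + 64 = 3*21 + 64 = 63 + 64 = 127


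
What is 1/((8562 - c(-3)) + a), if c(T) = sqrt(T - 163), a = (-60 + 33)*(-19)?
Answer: 9075/82355791 + I*sqrt(166)/82355791 ≈ 0.00011019 + 1.5644e-7*I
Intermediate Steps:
a = 513 (a = -27*(-19) = 513)
c(T) = sqrt(-163 + T)
1/((8562 - c(-3)) + a) = 1/((8562 - sqrt(-163 - 3)) + 513) = 1/((8562 - sqrt(-166)) + 513) = 1/((8562 - I*sqrt(166)) + 513) = 1/(9075 - I*sqrt(166))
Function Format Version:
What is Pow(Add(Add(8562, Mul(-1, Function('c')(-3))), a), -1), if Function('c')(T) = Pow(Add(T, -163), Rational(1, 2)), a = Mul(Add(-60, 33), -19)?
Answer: Add(Rational(9075, 82355791), Mul(Rational(1, 82355791), I, Pow(166, Rational(1, 2)))) ≈ Add(0.00011019, Mul(1.5644e-7, I))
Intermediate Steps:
a = 513 (a = Mul(-27, -19) = 513)
Function('c')(T) = Pow(Add(-163, T), Rational(1, 2))
Pow(Add(Add(8562, Mul(-1, Function('c')(-3))), a), -1) = Pow(Add(Add(8562, Mul(-1, Pow(Add(-163, -3), Rational(1, 2)))), 513), -1) = Pow(Add(Add(8562, Mul(-1, Pow(-166, Rational(1, 2)))), 513), -1) = Pow(Add(Add(8562, Mul(-1, Mul(I, Pow(166, Rational(1, 2))))), 513), -1) = Pow(Add(Add(8562, Mul(-1, I, Pow(166, Rational(1, 2)))), 513), -1) = Pow(Add(9075, Mul(-1, I, Pow(166, Rational(1, 2)))), -1)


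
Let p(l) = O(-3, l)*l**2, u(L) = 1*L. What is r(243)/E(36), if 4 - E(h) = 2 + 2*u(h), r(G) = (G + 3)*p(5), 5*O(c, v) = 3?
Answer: -369/7 ≈ -52.714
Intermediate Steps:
O(c, v) = 3/5 (O(c, v) = (1/5)*3 = 3/5)
u(L) = L
p(l) = 3*l**2/5
r(G) = 45 + 15*G (r(G) = (G + 3)*((3/5)*5**2) = (3 + G)*((3/5)*25) = (3 + G)*15 = 45 + 15*G)
E(h) = 2 - 2*h (E(h) = 4 - (2 + 2*h) = 4 + (-2 - 2*h) = 2 - 2*h)
r(243)/E(36) = (45 + 15*243)/(2 - 2*36) = (45 + 3645)/(2 - 72) = 3690/(-70) = 3690*(-1/70) = -369/7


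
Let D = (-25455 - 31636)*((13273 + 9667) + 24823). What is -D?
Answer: 2726837433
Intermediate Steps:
D = -2726837433 (D = -57091*(22940 + 24823) = -57091*47763 = -2726837433)
-D = -1*(-2726837433) = 2726837433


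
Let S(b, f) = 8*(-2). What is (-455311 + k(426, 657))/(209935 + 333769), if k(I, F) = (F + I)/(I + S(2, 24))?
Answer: -3809723/4549360 ≈ -0.83742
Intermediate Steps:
S(b, f) = -16
k(I, F) = (F + I)/(-16 + I) (k(I, F) = (F + I)/(I - 16) = (F + I)/(-16 + I))
(-455311 + k(426, 657))/(209935 + 333769) = (-455311 + (657 + 426)/(-16 + 426))/(209935 + 333769) = (-455311 + 1083/410)/543704 = (-455311 + (1/410)*1083)*(1/543704) = (-455311 + 1083/410)*(1/543704) = -186676427/410*1/543704 = -3809723/4549360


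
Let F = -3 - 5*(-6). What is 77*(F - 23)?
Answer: 308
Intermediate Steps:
F = 27 (F = -3 + 30 = 27)
77*(F - 23) = 77*(27 - 23) = 77*4 = 308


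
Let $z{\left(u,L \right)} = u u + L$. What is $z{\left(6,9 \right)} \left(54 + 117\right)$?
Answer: $7695$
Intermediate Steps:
$z{\left(u,L \right)} = L + u^{2}$ ($z{\left(u,L \right)} = u^{2} + L = L + u^{2}$)
$z{\left(6,9 \right)} \left(54 + 117\right) = \left(9 + 6^{2}\right) \left(54 + 117\right) = \left(9 + 36\right) 171 = 45 \cdot 171 = 7695$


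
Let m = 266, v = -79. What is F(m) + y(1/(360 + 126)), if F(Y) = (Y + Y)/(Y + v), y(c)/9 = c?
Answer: 28915/10098 ≈ 2.8634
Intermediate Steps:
y(c) = 9*c
F(Y) = 2*Y/(-79 + Y) (F(Y) = (Y + Y)/(Y - 79) = (2*Y)/(-79 + Y) = 2*Y/(-79 + Y))
F(m) + y(1/(360 + 126)) = 2*266/(-79 + 266) + 9/(360 + 126) = 2*266/187 + 9/486 = 2*266*(1/187) + 9*(1/486) = 532/187 + 1/54 = 28915/10098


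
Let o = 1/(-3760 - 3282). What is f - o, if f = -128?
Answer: -901375/7042 ≈ -128.00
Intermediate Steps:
o = -1/7042 (o = 1/(-7042) = -1/7042 ≈ -0.00014201)
f - o = -128 - 1*(-1/7042) = -128 + 1/7042 = -901375/7042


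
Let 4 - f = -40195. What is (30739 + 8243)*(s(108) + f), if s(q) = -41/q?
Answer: 28206407147/18 ≈ 1.5670e+9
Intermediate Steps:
f = 40199 (f = 4 - 1*(-40195) = 4 + 40195 = 40199)
(30739 + 8243)*(s(108) + f) = (30739 + 8243)*(-41/108 + 40199) = 38982*(-41*1/108 + 40199) = 38982*(-41/108 + 40199) = 38982*(4341451/108) = 28206407147/18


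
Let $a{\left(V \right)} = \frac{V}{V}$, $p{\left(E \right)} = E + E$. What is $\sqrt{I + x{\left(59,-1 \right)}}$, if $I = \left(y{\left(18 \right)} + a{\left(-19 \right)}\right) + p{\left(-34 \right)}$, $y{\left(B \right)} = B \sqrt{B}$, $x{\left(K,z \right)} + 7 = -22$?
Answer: $\sqrt{-96 + 54 \sqrt{2}} \approx 4.4309 i$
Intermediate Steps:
$x{\left(K,z \right)} = -29$ ($x{\left(K,z \right)} = -7 - 22 = -29$)
$p{\left(E \right)} = 2 E$
$y{\left(B \right)} = B^{\frac{3}{2}}$
$a{\left(V \right)} = 1$
$I = -67 + 54 \sqrt{2}$ ($I = \left(18^{\frac{3}{2}} + 1\right) + 2 \left(-34\right) = \left(54 \sqrt{2} + 1\right) - 68 = \left(1 + 54 \sqrt{2}\right) - 68 = -67 + 54 \sqrt{2} \approx 9.3675$)
$\sqrt{I + x{\left(59,-1 \right)}} = \sqrt{\left(-67 + 54 \sqrt{2}\right) - 29} = \sqrt{-96 + 54 \sqrt{2}}$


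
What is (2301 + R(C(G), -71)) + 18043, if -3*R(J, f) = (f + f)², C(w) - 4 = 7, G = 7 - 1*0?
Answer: 40868/3 ≈ 13623.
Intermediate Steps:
G = 7 (G = 7 + 0 = 7)
C(w) = 11 (C(w) = 4 + 7 = 11)
R(J, f) = -4*f²/3 (R(J, f) = -(f + f)²/3 = -4*f²/3)
(2301 + R(C(G), -71)) + 18043 = (2301 - 4/3*(-71)²) + 18043 = (2301 - 4/3*5041) + 18043 = (2301 - 20164/3) + 18043 = -13261/3 + 18043 = 40868/3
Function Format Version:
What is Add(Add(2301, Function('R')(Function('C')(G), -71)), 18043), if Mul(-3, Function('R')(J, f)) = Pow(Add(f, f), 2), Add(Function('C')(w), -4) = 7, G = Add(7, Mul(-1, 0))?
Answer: Rational(40868, 3) ≈ 13623.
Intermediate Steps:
G = 7 (G = Add(7, 0) = 7)
Function('C')(w) = 11 (Function('C')(w) = Add(4, 7) = 11)
Function('R')(J, f) = Mul(Rational(-4, 3), Pow(f, 2)) (Function('R')(J, f) = Mul(Rational(-1, 3), Pow(Add(f, f), 2)) = Mul(Rational(-1, 3), Pow(Mul(2, f), 2)) = Mul(Rational(-1, 3), Mul(4, Pow(f, 2))) = Mul(Rational(-4, 3), Pow(f, 2)))
Add(Add(2301, Function('R')(Function('C')(G), -71)), 18043) = Add(Add(2301, Mul(Rational(-4, 3), Pow(-71, 2))), 18043) = Add(Add(2301, Mul(Rational(-4, 3), 5041)), 18043) = Add(Add(2301, Rational(-20164, 3)), 18043) = Add(Rational(-13261, 3), 18043) = Rational(40868, 3)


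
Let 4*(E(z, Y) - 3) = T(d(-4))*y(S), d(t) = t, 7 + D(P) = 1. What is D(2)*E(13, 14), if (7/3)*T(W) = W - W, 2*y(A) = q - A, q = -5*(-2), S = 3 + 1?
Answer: -18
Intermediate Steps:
S = 4
D(P) = -6 (D(P) = -7 + 1 = -6)
q = 10
y(A) = 5 - A/2 (y(A) = (10 - A)/2 = 5 - A/2)
T(W) = 0 (T(W) = 3*(W - W)/7 = (3/7)*0 = 0)
E(z, Y) = 3 (E(z, Y) = 3 + (0*(5 - ½*4))/4 = 3 + (0*(5 - 2))/4 = 3 + (0*3)/4 = 3 + (¼)*0 = 3 + 0 = 3)
D(2)*E(13, 14) = -6*3 = -18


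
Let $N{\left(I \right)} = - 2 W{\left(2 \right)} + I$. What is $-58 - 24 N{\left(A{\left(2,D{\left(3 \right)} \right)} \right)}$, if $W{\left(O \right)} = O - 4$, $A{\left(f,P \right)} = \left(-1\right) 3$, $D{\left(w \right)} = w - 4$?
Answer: $-82$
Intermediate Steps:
$D{\left(w \right)} = -4 + w$
$A{\left(f,P \right)} = -3$
$W{\left(O \right)} = -4 + O$
$N{\left(I \right)} = 4 + I$ ($N{\left(I \right)} = - 2 \left(-4 + 2\right) + I = \left(-2\right) \left(-2\right) + I = 4 + I$)
$-58 - 24 N{\left(A{\left(2,D{\left(3 \right)} \right)} \right)} = -58 - 24 \left(4 - 3\right) = -58 - 24 = -82$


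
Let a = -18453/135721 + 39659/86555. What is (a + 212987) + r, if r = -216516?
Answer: -41452546286271/11747331155 ≈ -3528.7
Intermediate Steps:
a = 3785359724/11747331155 (a = -18453*1/135721 + 39659*(1/86555) = -18453/135721 + 39659/86555 = 3785359724/11747331155 ≈ 0.32223)
(a + 212987) + r = (3785359724/11747331155 + 212987) - 216516 = 2502032606069709/11747331155 - 216516 = -41452546286271/11747331155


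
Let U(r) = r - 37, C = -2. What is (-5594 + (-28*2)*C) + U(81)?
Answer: -5438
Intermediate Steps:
U(r) = -37 + r
(-5594 + (-28*2)*C) + U(81) = (-5594 - 28*2*(-2)) + (-37 + 81) = (-5594 - 56*(-2)) + 44 = (-5594 + 112) + 44 = -5482 + 44 = -5438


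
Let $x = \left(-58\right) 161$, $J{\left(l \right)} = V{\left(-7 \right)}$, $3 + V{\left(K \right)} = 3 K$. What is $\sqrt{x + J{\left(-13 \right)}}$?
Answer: $i \sqrt{9362} \approx 96.757 i$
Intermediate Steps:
$V{\left(K \right)} = -3 + 3 K$
$J{\left(l \right)} = -24$ ($J{\left(l \right)} = -3 + 3 \left(-7\right) = -3 - 21 = -24$)
$x = -9338$
$\sqrt{x + J{\left(-13 \right)}} = \sqrt{-9338 - 24} = \sqrt{-9362} = i \sqrt{9362}$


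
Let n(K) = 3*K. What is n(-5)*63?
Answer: -945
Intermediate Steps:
n(-5)*63 = (3*(-5))*63 = -15*63 = -945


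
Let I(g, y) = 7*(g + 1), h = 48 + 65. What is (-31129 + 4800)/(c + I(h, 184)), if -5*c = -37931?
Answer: -131645/41921 ≈ -3.1403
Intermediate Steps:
c = 37931/5 (c = -⅕*(-37931) = 37931/5 ≈ 7586.2)
h = 113
I(g, y) = 7 + 7*g (I(g, y) = 7*(1 + g) = 7 + 7*g)
(-31129 + 4800)/(c + I(h, 184)) = (-31129 + 4800)/(37931/5 + (7 + 7*113)) = -26329/(37931/5 + (7 + 791)) = -26329/(37931/5 + 798) = -26329/41921/5 = -26329*5/41921 = -131645/41921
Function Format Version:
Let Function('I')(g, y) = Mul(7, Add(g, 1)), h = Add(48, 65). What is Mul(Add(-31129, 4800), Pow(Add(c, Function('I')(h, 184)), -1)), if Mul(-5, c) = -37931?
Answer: Rational(-131645, 41921) ≈ -3.1403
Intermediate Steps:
c = Rational(37931, 5) (c = Mul(Rational(-1, 5), -37931) = Rational(37931, 5) ≈ 7586.2)
h = 113
Function('I')(g, y) = Add(7, Mul(7, g)) (Function('I')(g, y) = Mul(7, Add(1, g)) = Add(7, Mul(7, g)))
Mul(Add(-31129, 4800), Pow(Add(c, Function('I')(h, 184)), -1)) = Mul(Add(-31129, 4800), Pow(Add(Rational(37931, 5), Add(7, Mul(7, 113))), -1)) = Mul(-26329, Pow(Add(Rational(37931, 5), Add(7, 791)), -1)) = Mul(-26329, Pow(Add(Rational(37931, 5), 798), -1)) = Mul(-26329, Pow(Rational(41921, 5), -1)) = Mul(-26329, Rational(5, 41921)) = Rational(-131645, 41921)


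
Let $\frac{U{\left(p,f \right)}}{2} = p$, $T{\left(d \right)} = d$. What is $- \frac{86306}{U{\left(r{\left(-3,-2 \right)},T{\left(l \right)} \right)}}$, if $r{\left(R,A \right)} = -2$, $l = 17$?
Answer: $\frac{43153}{2} \approx 21577.0$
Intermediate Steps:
$U{\left(p,f \right)} = 2 p$
$- \frac{86306}{U{\left(r{\left(-3,-2 \right)},T{\left(l \right)} \right)}} = - \frac{86306}{2 \left(-2\right)} = - \frac{86306}{-4} = \left(-86306\right) \left(- \frac{1}{4}\right) = \frac{43153}{2}$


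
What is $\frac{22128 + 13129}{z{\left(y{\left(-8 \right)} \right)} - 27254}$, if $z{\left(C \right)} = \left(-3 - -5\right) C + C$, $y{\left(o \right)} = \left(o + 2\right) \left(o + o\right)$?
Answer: $- \frac{35257}{26966} \approx -1.3075$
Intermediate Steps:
$y{\left(o \right)} = 2 o \left(2 + o\right)$ ($y{\left(o \right)} = \left(2 + o\right) 2 o = 2 o \left(2 + o\right)$)
$z{\left(C \right)} = 3 C$ ($z{\left(C \right)} = \left(-3 + 5\right) C + C = 2 C + C = 3 C$)
$\frac{22128 + 13129}{z{\left(y{\left(-8 \right)} \right)} - 27254} = \frac{22128 + 13129}{3 \cdot 2 \left(-8\right) \left(2 - 8\right) - 27254} = \frac{35257}{3 \cdot 2 \left(-8\right) \left(-6\right) - 27254} = \frac{35257}{3 \cdot 96 - 27254} = \frac{35257}{288 - 27254} = \frac{35257}{-26966} = 35257 \left(- \frac{1}{26966}\right) = - \frac{35257}{26966}$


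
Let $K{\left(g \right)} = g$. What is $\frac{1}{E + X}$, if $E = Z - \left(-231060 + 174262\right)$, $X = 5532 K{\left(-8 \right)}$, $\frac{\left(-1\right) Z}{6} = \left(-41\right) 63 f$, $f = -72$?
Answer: $- \frac{1}{1103314} \approx -9.0636 \cdot 10^{-7}$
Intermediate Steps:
$Z = -1115856$ ($Z = - 6 \left(-41\right) 63 \left(-72\right) = - 6 \left(\left(-2583\right) \left(-72\right)\right) = \left(-6\right) 185976 = -1115856$)
$X = -44256$ ($X = 5532 \left(-8\right) = -44256$)
$E = -1059058$ ($E = -1115856 - \left(-231060 + 174262\right) = -1115856 - -56798 = -1115856 + 56798 = -1059058$)
$\frac{1}{E + X} = \frac{1}{-1059058 - 44256} = \frac{1}{-1103314} = - \frac{1}{1103314}$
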